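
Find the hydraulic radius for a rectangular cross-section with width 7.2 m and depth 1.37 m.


For a rectangular section:
Flow area A = b * y = 7.2 * 1.37 = 9.86 m^2.
Wetted perimeter P = b + 2y = 7.2 + 2*1.37 = 9.94 m.
Hydraulic radius R = A/P = 9.86 / 9.94 = 0.9924 m.

0.9924


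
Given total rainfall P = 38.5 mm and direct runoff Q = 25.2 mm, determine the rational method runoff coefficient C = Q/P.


The runoff coefficient C = runoff depth / rainfall depth.
C = 25.2 / 38.5
  = 0.6545.

0.6545


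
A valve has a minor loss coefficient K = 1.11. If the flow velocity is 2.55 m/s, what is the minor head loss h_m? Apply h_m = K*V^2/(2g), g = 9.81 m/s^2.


Minor loss formula: h_m = K * V^2/(2g).
V^2 = 2.55^2 = 6.5025.
V^2/(2g) = 6.5025 / 19.62 = 0.3314 m.
h_m = 1.11 * 0.3314 = 0.3679 m.

0.3679


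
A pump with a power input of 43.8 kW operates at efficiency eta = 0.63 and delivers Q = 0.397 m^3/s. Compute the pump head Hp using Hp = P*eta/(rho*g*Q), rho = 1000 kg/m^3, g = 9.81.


Pump head formula: Hp = P * eta / (rho * g * Q).
Numerator: P * eta = 43.8 * 1000 * 0.63 = 27594.0 W.
Denominator: rho * g * Q = 1000 * 9.81 * 0.397 = 3894.57.
Hp = 27594.0 / 3894.57 = 7.09 m.

7.09


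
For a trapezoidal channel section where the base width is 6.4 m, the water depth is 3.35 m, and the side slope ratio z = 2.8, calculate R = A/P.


For a trapezoidal section with side slope z:
A = (b + z*y)*y = (6.4 + 2.8*3.35)*3.35 = 52.863 m^2.
P = b + 2*y*sqrt(1 + z^2) = 6.4 + 2*3.35*sqrt(1 + 2.8^2) = 26.321 m.
R = A/P = 52.863 / 26.321 = 2.0084 m.

2.0084


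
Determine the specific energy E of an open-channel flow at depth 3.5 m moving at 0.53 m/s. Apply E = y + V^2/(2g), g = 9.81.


Specific energy E = y + V^2/(2g).
Velocity head = V^2/(2g) = 0.53^2 / (2*9.81) = 0.2809 / 19.62 = 0.0143 m.
E = 3.5 + 0.0143 = 3.5143 m.

3.5143


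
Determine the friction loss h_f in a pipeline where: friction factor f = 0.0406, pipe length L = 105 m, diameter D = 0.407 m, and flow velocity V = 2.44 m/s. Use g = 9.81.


Darcy-Weisbach equation: h_f = f * (L/D) * V^2/(2g).
f * L/D = 0.0406 * 105/0.407 = 10.4742.
V^2/(2g) = 2.44^2 / (2*9.81) = 5.9536 / 19.62 = 0.3034 m.
h_f = 10.4742 * 0.3034 = 3.178 m.

3.178


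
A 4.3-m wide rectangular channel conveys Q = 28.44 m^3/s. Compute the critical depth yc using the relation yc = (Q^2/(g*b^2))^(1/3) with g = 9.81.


Using yc = (Q^2 / (g * b^2))^(1/3):
Q^2 = 28.44^2 = 808.83.
g * b^2 = 9.81 * 4.3^2 = 9.81 * 18.49 = 181.39.
Q^2 / (g*b^2) = 808.83 / 181.39 = 4.4591.
yc = 4.4591^(1/3) = 1.646 m.

1.646


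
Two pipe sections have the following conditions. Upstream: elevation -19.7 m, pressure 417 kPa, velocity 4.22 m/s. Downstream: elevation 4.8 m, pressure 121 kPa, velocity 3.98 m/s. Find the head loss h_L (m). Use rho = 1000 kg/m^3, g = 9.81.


Total head at each section: H = z + p/(rho*g) + V^2/(2g).
H1 = -19.7 + 417*1000/(1000*9.81) + 4.22^2/(2*9.81)
   = -19.7 + 42.508 + 0.9077
   = 23.715 m.
H2 = 4.8 + 121*1000/(1000*9.81) + 3.98^2/(2*9.81)
   = 4.8 + 12.334 + 0.8074
   = 17.942 m.
h_L = H1 - H2 = 23.715 - 17.942 = 5.774 m.

5.774


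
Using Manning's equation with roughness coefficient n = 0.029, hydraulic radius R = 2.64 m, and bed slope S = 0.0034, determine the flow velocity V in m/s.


Manning's equation gives V = (1/n) * R^(2/3) * S^(1/2).
First, compute R^(2/3) = 2.64^(2/3) = 1.9102.
Next, S^(1/2) = 0.0034^(1/2) = 0.05831.
Then 1/n = 1/0.029 = 34.48.
V = 34.48 * 1.9102 * 0.05831 = 3.8407 m/s.

3.8407


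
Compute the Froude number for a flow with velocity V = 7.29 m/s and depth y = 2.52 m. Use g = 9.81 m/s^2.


The Froude number is defined as Fr = V / sqrt(g*y).
g*y = 9.81 * 2.52 = 24.7212.
sqrt(g*y) = sqrt(24.7212) = 4.972.
Fr = 7.29 / 4.972 = 1.4662.

1.4662


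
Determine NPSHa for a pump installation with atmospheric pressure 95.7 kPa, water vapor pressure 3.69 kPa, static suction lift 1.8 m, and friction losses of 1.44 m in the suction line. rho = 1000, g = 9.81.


NPSHa = p_atm/(rho*g) - z_s - hf_s - p_vap/(rho*g).
p_atm/(rho*g) = 95.7*1000 / (1000*9.81) = 9.755 m.
p_vap/(rho*g) = 3.69*1000 / (1000*9.81) = 0.376 m.
NPSHa = 9.755 - 1.8 - 1.44 - 0.376
      = 6.14 m.

6.14


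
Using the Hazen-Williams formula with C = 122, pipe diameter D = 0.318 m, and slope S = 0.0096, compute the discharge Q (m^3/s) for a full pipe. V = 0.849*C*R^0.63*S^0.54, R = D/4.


For a full circular pipe, R = D/4 = 0.318/4 = 0.0795 m.
V = 0.849 * 122 * 0.0795^0.63 * 0.0096^0.54
  = 0.849 * 122 * 0.202876 * 0.081363
  = 1.7097 m/s.
Pipe area A = pi*D^2/4 = pi*0.318^2/4 = 0.0794 m^2.
Q = A * V = 0.0794 * 1.7097 = 0.1358 m^3/s.

0.1358


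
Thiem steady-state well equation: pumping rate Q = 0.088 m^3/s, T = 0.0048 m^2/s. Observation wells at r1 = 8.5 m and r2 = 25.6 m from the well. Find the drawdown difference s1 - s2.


Thiem equation: s1 - s2 = Q/(2*pi*T) * ln(r2/r1).
ln(r2/r1) = ln(25.6/8.5) = 1.1025.
Q/(2*pi*T) = 0.088 / (2*pi*0.0048) = 0.088 / 0.0302 = 2.9178.
s1 - s2 = 2.9178 * 1.1025 = 3.217 m.

3.217


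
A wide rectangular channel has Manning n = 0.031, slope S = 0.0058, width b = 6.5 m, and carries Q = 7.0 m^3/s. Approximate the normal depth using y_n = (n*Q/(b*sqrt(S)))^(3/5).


We use the wide-channel approximation y_n = (n*Q/(b*sqrt(S)))^(3/5).
sqrt(S) = sqrt(0.0058) = 0.076158.
Numerator: n*Q = 0.031 * 7.0 = 0.217.
Denominator: b*sqrt(S) = 6.5 * 0.076158 = 0.495027.
arg = 0.4384.
y_n = 0.4384^(3/5) = 0.6097 m.

0.6097


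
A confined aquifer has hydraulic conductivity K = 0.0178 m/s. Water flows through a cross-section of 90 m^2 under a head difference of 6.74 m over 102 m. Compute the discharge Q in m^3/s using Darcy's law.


Darcy's law: Q = K * A * i, where i = dh/L.
Hydraulic gradient i = 6.74 / 102 = 0.066078.
Q = 0.0178 * 90 * 0.066078
  = 0.1059 m^3/s.

0.1059


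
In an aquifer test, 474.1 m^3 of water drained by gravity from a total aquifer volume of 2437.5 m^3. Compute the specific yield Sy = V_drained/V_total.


Specific yield Sy = Volume drained / Total volume.
Sy = 474.1 / 2437.5
   = 0.1945.

0.1945


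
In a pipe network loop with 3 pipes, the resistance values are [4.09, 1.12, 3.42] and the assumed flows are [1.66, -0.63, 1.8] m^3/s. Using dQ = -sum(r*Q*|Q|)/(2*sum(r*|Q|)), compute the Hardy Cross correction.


Numerator terms (r*Q*|Q|): 4.09*1.66*|1.66| = 11.2704; 1.12*-0.63*|-0.63| = -0.4445; 3.42*1.8*|1.8| = 11.0808.
Sum of numerator = 21.9067.
Denominator terms (r*|Q|): 4.09*|1.66| = 6.7894; 1.12*|-0.63| = 0.7056; 3.42*|1.8| = 6.156.
2 * sum of denominator = 2 * 13.651 = 27.302.
dQ = -21.9067 / 27.302 = -0.8024 m^3/s.

-0.8024


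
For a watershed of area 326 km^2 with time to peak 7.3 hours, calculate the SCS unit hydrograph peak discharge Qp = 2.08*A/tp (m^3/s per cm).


SCS formula: Qp = 2.08 * A / tp.
Qp = 2.08 * 326 / 7.3
   = 678.08 / 7.3
   = 92.89 m^3/s per cm.

92.89


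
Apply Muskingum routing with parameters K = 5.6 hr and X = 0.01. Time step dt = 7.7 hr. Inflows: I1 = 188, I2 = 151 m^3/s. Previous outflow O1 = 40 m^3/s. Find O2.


Muskingum coefficients:
denom = 2*K*(1-X) + dt = 2*5.6*(1-0.01) + 7.7 = 18.788.
C0 = (dt - 2*K*X)/denom = (7.7 - 2*5.6*0.01)/18.788 = 0.4039.
C1 = (dt + 2*K*X)/denom = (7.7 + 2*5.6*0.01)/18.788 = 0.4158.
C2 = (2*K*(1-X) - dt)/denom = 0.1803.
O2 = C0*I2 + C1*I1 + C2*O1
   = 0.4039*151 + 0.4158*188 + 0.1803*40
   = 146.37 m^3/s.

146.37


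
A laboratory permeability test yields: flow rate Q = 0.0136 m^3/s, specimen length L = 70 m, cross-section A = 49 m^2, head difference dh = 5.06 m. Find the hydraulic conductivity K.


From K = Q*L / (A*dh):
Numerator: Q*L = 0.0136 * 70 = 0.952.
Denominator: A*dh = 49 * 5.06 = 247.94.
K = 0.952 / 247.94 = 0.00384 m/s.

0.00384


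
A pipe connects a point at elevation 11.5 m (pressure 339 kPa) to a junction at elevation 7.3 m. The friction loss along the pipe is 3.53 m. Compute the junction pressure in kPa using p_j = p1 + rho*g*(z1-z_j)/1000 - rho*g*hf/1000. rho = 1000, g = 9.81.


Junction pressure: p_j = p1 + rho*g*(z1 - z_j)/1000 - rho*g*hf/1000.
Elevation term = 1000*9.81*(11.5 - 7.3)/1000 = 41.202 kPa.
Friction term = 1000*9.81*3.53/1000 = 34.629 kPa.
p_j = 339 + 41.202 - 34.629 = 345.57 kPa.

345.57


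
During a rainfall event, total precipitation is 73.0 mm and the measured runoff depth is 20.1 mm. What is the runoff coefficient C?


The runoff coefficient C = runoff depth / rainfall depth.
C = 20.1 / 73.0
  = 0.2753.

0.2753


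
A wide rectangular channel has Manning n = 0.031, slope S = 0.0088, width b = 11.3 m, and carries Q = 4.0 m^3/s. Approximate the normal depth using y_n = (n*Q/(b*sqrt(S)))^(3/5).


We use the wide-channel approximation y_n = (n*Q/(b*sqrt(S)))^(3/5).
sqrt(S) = sqrt(0.0088) = 0.093808.
Numerator: n*Q = 0.031 * 4.0 = 0.124.
Denominator: b*sqrt(S) = 11.3 * 0.093808 = 1.06003.
arg = 0.117.
y_n = 0.117^(3/5) = 0.276 m.

0.276


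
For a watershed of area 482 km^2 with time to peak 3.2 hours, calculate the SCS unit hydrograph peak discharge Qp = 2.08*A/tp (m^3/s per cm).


SCS formula: Qp = 2.08 * A / tp.
Qp = 2.08 * 482 / 3.2
   = 1002.56 / 3.2
   = 313.3 m^3/s per cm.

313.3


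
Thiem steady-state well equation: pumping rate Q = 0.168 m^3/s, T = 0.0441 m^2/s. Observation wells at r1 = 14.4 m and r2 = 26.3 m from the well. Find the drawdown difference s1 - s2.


Thiem equation: s1 - s2 = Q/(2*pi*T) * ln(r2/r1).
ln(r2/r1) = ln(26.3/14.4) = 0.6023.
Q/(2*pi*T) = 0.168 / (2*pi*0.0441) = 0.168 / 0.2771 = 0.6063.
s1 - s2 = 0.6063 * 0.6023 = 0.3652 m.

0.3652


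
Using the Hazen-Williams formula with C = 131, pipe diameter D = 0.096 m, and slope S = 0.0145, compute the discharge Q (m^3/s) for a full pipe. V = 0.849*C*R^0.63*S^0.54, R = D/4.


For a full circular pipe, R = D/4 = 0.096/4 = 0.024 m.
V = 0.849 * 131 * 0.024^0.63 * 0.0145^0.54
  = 0.849 * 131 * 0.095397 * 0.101657
  = 1.0786 m/s.
Pipe area A = pi*D^2/4 = pi*0.096^2/4 = 0.0072 m^2.
Q = A * V = 0.0072 * 1.0786 = 0.0078 m^3/s.

0.0078


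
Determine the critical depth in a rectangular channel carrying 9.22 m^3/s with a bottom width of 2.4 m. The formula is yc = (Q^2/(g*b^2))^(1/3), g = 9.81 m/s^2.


Using yc = (Q^2 / (g * b^2))^(1/3):
Q^2 = 9.22^2 = 85.01.
g * b^2 = 9.81 * 2.4^2 = 9.81 * 5.76 = 56.51.
Q^2 / (g*b^2) = 85.01 / 56.51 = 1.5043.
yc = 1.5043^(1/3) = 1.1458 m.

1.1458


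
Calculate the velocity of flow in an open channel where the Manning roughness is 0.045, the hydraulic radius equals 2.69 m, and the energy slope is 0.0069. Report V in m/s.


Manning's equation gives V = (1/n) * R^(2/3) * S^(1/2).
First, compute R^(2/3) = 2.69^(2/3) = 1.9342.
Next, S^(1/2) = 0.0069^(1/2) = 0.083066.
Then 1/n = 1/0.045 = 22.22.
V = 22.22 * 1.9342 * 0.083066 = 3.5704 m/s.

3.5704


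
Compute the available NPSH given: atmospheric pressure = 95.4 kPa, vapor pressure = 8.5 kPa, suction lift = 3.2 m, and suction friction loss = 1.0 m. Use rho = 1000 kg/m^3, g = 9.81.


NPSHa = p_atm/(rho*g) - z_s - hf_s - p_vap/(rho*g).
p_atm/(rho*g) = 95.4*1000 / (1000*9.81) = 9.725 m.
p_vap/(rho*g) = 8.5*1000 / (1000*9.81) = 0.866 m.
NPSHa = 9.725 - 3.2 - 1.0 - 0.866
      = 4.66 m.

4.66


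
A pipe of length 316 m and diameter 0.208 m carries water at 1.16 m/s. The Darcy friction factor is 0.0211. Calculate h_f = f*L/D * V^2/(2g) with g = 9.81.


Darcy-Weisbach equation: h_f = f * (L/D) * V^2/(2g).
f * L/D = 0.0211 * 316/0.208 = 32.0558.
V^2/(2g) = 1.16^2 / (2*9.81) = 1.3456 / 19.62 = 0.0686 m.
h_f = 32.0558 * 0.0686 = 2.198 m.

2.198


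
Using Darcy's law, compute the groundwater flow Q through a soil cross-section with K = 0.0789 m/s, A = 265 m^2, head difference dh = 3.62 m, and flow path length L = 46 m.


Darcy's law: Q = K * A * i, where i = dh/L.
Hydraulic gradient i = 3.62 / 46 = 0.078696.
Q = 0.0789 * 265 * 0.078696
  = 1.6454 m^3/s.

1.6454


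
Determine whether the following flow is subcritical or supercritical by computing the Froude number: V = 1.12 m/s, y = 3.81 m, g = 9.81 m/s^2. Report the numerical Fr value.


The Froude number is defined as Fr = V / sqrt(g*y).
g*y = 9.81 * 3.81 = 37.3761.
sqrt(g*y) = sqrt(37.3761) = 6.1136.
Fr = 1.12 / 6.1136 = 0.1832.
Since Fr < 1, the flow is subcritical.

0.1832


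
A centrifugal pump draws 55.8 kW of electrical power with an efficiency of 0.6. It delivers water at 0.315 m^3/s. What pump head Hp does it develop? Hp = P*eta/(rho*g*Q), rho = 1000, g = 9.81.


Pump head formula: Hp = P * eta / (rho * g * Q).
Numerator: P * eta = 55.8 * 1000 * 0.6 = 33480.0 W.
Denominator: rho * g * Q = 1000 * 9.81 * 0.315 = 3090.15.
Hp = 33480.0 / 3090.15 = 10.83 m.

10.83


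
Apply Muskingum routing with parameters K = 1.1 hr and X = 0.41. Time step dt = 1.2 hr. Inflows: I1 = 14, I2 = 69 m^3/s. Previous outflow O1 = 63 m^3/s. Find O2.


Muskingum coefficients:
denom = 2*K*(1-X) + dt = 2*1.1*(1-0.41) + 1.2 = 2.498.
C0 = (dt - 2*K*X)/denom = (1.2 - 2*1.1*0.41)/2.498 = 0.1193.
C1 = (dt + 2*K*X)/denom = (1.2 + 2*1.1*0.41)/2.498 = 0.8415.
C2 = (2*K*(1-X) - dt)/denom = 0.0392.
O2 = C0*I2 + C1*I1 + C2*O1
   = 0.1193*69 + 0.8415*14 + 0.0392*63
   = 22.48 m^3/s.

22.48


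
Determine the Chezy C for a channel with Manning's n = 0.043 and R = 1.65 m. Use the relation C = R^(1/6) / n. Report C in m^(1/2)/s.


The Chezy coefficient relates to Manning's n through C = R^(1/6) / n.
R^(1/6) = 1.65^(1/6) = 1.087045.
C = 1.087045 / 0.043 = 25.28 m^(1/2)/s.

25.28


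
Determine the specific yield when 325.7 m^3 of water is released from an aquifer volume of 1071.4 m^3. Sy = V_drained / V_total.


Specific yield Sy = Volume drained / Total volume.
Sy = 325.7 / 1071.4
   = 0.304.

0.304


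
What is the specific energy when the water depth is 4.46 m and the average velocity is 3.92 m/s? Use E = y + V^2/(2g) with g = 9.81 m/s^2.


Specific energy E = y + V^2/(2g).
Velocity head = V^2/(2g) = 3.92^2 / (2*9.81) = 15.3664 / 19.62 = 0.7832 m.
E = 4.46 + 0.7832 = 5.2432 m.

5.2432


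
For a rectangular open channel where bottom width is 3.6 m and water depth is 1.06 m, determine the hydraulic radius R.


For a rectangular section:
Flow area A = b * y = 3.6 * 1.06 = 3.82 m^2.
Wetted perimeter P = b + 2y = 3.6 + 2*1.06 = 5.72 m.
Hydraulic radius R = A/P = 3.82 / 5.72 = 0.6671 m.

0.6671


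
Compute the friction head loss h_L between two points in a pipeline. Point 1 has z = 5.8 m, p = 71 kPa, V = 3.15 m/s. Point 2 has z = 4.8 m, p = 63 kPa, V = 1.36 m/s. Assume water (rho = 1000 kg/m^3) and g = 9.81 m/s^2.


Total head at each section: H = z + p/(rho*g) + V^2/(2g).
H1 = 5.8 + 71*1000/(1000*9.81) + 3.15^2/(2*9.81)
   = 5.8 + 7.238 + 0.5057
   = 13.543 m.
H2 = 4.8 + 63*1000/(1000*9.81) + 1.36^2/(2*9.81)
   = 4.8 + 6.422 + 0.0943
   = 11.316 m.
h_L = H1 - H2 = 13.543 - 11.316 = 2.227 m.

2.227


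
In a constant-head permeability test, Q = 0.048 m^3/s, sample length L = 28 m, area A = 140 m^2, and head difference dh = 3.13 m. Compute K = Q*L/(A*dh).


From K = Q*L / (A*dh):
Numerator: Q*L = 0.048 * 28 = 1.344.
Denominator: A*dh = 140 * 3.13 = 438.2.
K = 1.344 / 438.2 = 0.003067 m/s.

0.003067


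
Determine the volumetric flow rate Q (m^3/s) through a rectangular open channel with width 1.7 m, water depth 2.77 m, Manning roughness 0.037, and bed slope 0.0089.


For a rectangular channel, the cross-sectional area A = b * y = 1.7 * 2.77 = 4.71 m^2.
The wetted perimeter P = b + 2y = 1.7 + 2*2.77 = 7.24 m.
Hydraulic radius R = A/P = 4.71/7.24 = 0.6504 m.
Velocity V = (1/n)*R^(2/3)*S^(1/2) = (1/0.037)*0.6504^(2/3)*0.0089^(1/2) = 1.9141 m/s.
Discharge Q = A * V = 4.71 * 1.9141 = 9.013 m^3/s.

9.013


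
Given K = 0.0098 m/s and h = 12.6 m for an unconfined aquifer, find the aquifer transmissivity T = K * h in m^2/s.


Transmissivity is defined as T = K * h.
T = 0.0098 * 12.6
  = 0.1235 m^2/s.

0.1235


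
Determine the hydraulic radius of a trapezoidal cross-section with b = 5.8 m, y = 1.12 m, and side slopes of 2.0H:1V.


For a trapezoidal section with side slope z:
A = (b + z*y)*y = (5.8 + 2.0*1.12)*1.12 = 9.005 m^2.
P = b + 2*y*sqrt(1 + z^2) = 5.8 + 2*1.12*sqrt(1 + 2.0^2) = 10.809 m.
R = A/P = 9.005 / 10.809 = 0.8331 m.

0.8331


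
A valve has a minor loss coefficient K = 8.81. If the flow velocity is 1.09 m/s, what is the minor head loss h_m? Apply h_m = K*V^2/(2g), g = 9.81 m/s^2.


Minor loss formula: h_m = K * V^2/(2g).
V^2 = 1.09^2 = 1.1881.
V^2/(2g) = 1.1881 / 19.62 = 0.0606 m.
h_m = 8.81 * 0.0606 = 0.5335 m.

0.5335


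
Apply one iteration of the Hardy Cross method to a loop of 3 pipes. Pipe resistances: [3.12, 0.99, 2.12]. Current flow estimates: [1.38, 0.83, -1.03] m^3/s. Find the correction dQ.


Numerator terms (r*Q*|Q|): 3.12*1.38*|1.38| = 5.9417; 0.99*0.83*|0.83| = 0.682; 2.12*-1.03*|-1.03| = -2.2491.
Sum of numerator = 4.3746.
Denominator terms (r*|Q|): 3.12*|1.38| = 4.3056; 0.99*|0.83| = 0.8217; 2.12*|-1.03| = 2.1836.
2 * sum of denominator = 2 * 7.3109 = 14.6218.
dQ = -4.3746 / 14.6218 = -0.2992 m^3/s.

-0.2992


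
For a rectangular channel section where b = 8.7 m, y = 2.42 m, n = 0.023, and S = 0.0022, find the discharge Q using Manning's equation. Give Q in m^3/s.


For a rectangular channel, the cross-sectional area A = b * y = 8.7 * 2.42 = 21.05 m^2.
The wetted perimeter P = b + 2y = 8.7 + 2*2.42 = 13.54 m.
Hydraulic radius R = A/P = 21.05/13.54 = 1.5549 m.
Velocity V = (1/n)*R^(2/3)*S^(1/2) = (1/0.023)*1.5549^(2/3)*0.0022^(1/2) = 2.7371 m/s.
Discharge Q = A * V = 21.05 * 2.7371 = 57.627 m^3/s.

57.627


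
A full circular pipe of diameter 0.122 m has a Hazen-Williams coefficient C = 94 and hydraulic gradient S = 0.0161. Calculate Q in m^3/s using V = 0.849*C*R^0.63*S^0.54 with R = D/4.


For a full circular pipe, R = D/4 = 0.122/4 = 0.0305 m.
V = 0.849 * 94 * 0.0305^0.63 * 0.0161^0.54
  = 0.849 * 94 * 0.110945 * 0.107569
  = 0.9524 m/s.
Pipe area A = pi*D^2/4 = pi*0.122^2/4 = 0.0117 m^2.
Q = A * V = 0.0117 * 0.9524 = 0.0111 m^3/s.

0.0111


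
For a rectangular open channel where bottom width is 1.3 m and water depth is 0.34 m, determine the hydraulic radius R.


For a rectangular section:
Flow area A = b * y = 1.3 * 0.34 = 0.44 m^2.
Wetted perimeter P = b + 2y = 1.3 + 2*0.34 = 1.98 m.
Hydraulic radius R = A/P = 0.44 / 1.98 = 0.2232 m.

0.2232


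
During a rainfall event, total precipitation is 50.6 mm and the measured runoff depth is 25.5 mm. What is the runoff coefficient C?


The runoff coefficient C = runoff depth / rainfall depth.
C = 25.5 / 50.6
  = 0.504.

0.504


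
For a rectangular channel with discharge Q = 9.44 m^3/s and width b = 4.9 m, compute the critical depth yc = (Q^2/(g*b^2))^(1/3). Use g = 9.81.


Using yc = (Q^2 / (g * b^2))^(1/3):
Q^2 = 9.44^2 = 89.11.
g * b^2 = 9.81 * 4.9^2 = 9.81 * 24.01 = 235.54.
Q^2 / (g*b^2) = 89.11 / 235.54 = 0.3783.
yc = 0.3783^(1/3) = 0.7233 m.

0.7233


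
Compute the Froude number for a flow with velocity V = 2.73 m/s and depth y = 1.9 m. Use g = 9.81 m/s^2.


The Froude number is defined as Fr = V / sqrt(g*y).
g*y = 9.81 * 1.9 = 18.639.
sqrt(g*y) = sqrt(18.639) = 4.3173.
Fr = 2.73 / 4.3173 = 0.6323.

0.6323


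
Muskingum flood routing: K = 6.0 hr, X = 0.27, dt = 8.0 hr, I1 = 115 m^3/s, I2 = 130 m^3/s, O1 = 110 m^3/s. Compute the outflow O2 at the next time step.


Muskingum coefficients:
denom = 2*K*(1-X) + dt = 2*6.0*(1-0.27) + 8.0 = 16.76.
C0 = (dt - 2*K*X)/denom = (8.0 - 2*6.0*0.27)/16.76 = 0.284.
C1 = (dt + 2*K*X)/denom = (8.0 + 2*6.0*0.27)/16.76 = 0.6706.
C2 = (2*K*(1-X) - dt)/denom = 0.0453.
O2 = C0*I2 + C1*I1 + C2*O1
   = 0.284*130 + 0.6706*115 + 0.0453*110
   = 119.03 m^3/s.

119.03


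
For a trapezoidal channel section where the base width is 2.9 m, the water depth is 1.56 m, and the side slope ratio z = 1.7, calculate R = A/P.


For a trapezoidal section with side slope z:
A = (b + z*y)*y = (2.9 + 1.7*1.56)*1.56 = 8.661 m^2.
P = b + 2*y*sqrt(1 + z^2) = 2.9 + 2*1.56*sqrt(1 + 1.7^2) = 9.054 m.
R = A/P = 8.661 / 9.054 = 0.9566 m.

0.9566


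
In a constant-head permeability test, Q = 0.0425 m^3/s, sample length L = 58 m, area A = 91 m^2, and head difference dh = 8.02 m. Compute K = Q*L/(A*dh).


From K = Q*L / (A*dh):
Numerator: Q*L = 0.0425 * 58 = 2.465.
Denominator: A*dh = 91 * 8.02 = 729.82.
K = 2.465 / 729.82 = 0.003378 m/s.

0.003378


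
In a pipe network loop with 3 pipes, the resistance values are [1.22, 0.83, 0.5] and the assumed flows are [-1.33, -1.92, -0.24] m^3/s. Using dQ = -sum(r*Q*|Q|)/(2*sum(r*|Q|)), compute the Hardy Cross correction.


Numerator terms (r*Q*|Q|): 1.22*-1.33*|-1.33| = -2.1581; 0.83*-1.92*|-1.92| = -3.0597; 0.5*-0.24*|-0.24| = -0.0288.
Sum of numerator = -5.2466.
Denominator terms (r*|Q|): 1.22*|-1.33| = 1.6226; 0.83*|-1.92| = 1.5936; 0.5*|-0.24| = 0.12.
2 * sum of denominator = 2 * 3.3362 = 6.6724.
dQ = --5.2466 / 6.6724 = 0.7863 m^3/s.

0.7863


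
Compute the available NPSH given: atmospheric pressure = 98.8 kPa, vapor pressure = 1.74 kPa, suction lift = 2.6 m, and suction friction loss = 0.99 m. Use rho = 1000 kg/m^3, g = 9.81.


NPSHa = p_atm/(rho*g) - z_s - hf_s - p_vap/(rho*g).
p_atm/(rho*g) = 98.8*1000 / (1000*9.81) = 10.071 m.
p_vap/(rho*g) = 1.74*1000 / (1000*9.81) = 0.177 m.
NPSHa = 10.071 - 2.6 - 0.99 - 0.177
      = 6.3 m.

6.3


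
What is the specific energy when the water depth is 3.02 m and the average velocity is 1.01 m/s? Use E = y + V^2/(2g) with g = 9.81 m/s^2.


Specific energy E = y + V^2/(2g).
Velocity head = V^2/(2g) = 1.01^2 / (2*9.81) = 1.0201 / 19.62 = 0.052 m.
E = 3.02 + 0.052 = 3.072 m.

3.072


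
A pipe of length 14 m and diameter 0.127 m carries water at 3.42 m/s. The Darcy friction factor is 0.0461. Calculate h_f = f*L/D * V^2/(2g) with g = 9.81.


Darcy-Weisbach equation: h_f = f * (L/D) * V^2/(2g).
f * L/D = 0.0461 * 14/0.127 = 5.0819.
V^2/(2g) = 3.42^2 / (2*9.81) = 11.6964 / 19.62 = 0.5961 m.
h_f = 5.0819 * 0.5961 = 3.03 m.

3.03


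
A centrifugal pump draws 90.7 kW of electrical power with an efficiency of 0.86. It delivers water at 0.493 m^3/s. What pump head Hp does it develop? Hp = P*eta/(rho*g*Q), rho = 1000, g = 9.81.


Pump head formula: Hp = P * eta / (rho * g * Q).
Numerator: P * eta = 90.7 * 1000 * 0.86 = 78002.0 W.
Denominator: rho * g * Q = 1000 * 9.81 * 0.493 = 4836.33.
Hp = 78002.0 / 4836.33 = 16.13 m.

16.13


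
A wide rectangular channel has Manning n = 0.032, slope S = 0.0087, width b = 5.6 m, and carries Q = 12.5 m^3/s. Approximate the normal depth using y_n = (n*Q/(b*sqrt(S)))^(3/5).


We use the wide-channel approximation y_n = (n*Q/(b*sqrt(S)))^(3/5).
sqrt(S) = sqrt(0.0087) = 0.093274.
Numerator: n*Q = 0.032 * 12.5 = 0.4.
Denominator: b*sqrt(S) = 5.6 * 0.093274 = 0.522334.
arg = 0.7658.
y_n = 0.7658^(3/5) = 0.8521 m.

0.8521


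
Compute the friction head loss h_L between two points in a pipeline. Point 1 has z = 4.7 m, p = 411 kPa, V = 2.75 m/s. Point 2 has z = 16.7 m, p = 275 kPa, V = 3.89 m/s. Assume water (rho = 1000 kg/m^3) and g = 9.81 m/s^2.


Total head at each section: H = z + p/(rho*g) + V^2/(2g).
H1 = 4.7 + 411*1000/(1000*9.81) + 2.75^2/(2*9.81)
   = 4.7 + 41.896 + 0.3854
   = 46.981 m.
H2 = 16.7 + 275*1000/(1000*9.81) + 3.89^2/(2*9.81)
   = 16.7 + 28.033 + 0.7713
   = 45.504 m.
h_L = H1 - H2 = 46.981 - 45.504 = 1.478 m.

1.478


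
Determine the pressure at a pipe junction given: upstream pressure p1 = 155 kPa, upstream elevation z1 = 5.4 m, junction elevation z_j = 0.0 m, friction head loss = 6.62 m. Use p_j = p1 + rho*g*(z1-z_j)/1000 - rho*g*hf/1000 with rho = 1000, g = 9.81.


Junction pressure: p_j = p1 + rho*g*(z1 - z_j)/1000 - rho*g*hf/1000.
Elevation term = 1000*9.81*(5.4 - 0.0)/1000 = 52.974 kPa.
Friction term = 1000*9.81*6.62/1000 = 64.942 kPa.
p_j = 155 + 52.974 - 64.942 = 143.03 kPa.

143.03


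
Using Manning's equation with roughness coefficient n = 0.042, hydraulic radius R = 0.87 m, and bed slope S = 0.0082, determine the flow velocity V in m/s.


Manning's equation gives V = (1/n) * R^(2/3) * S^(1/2).
First, compute R^(2/3) = 0.87^(2/3) = 0.9113.
Next, S^(1/2) = 0.0082^(1/2) = 0.090554.
Then 1/n = 1/0.042 = 23.81.
V = 23.81 * 0.9113 * 0.090554 = 1.9649 m/s.

1.9649


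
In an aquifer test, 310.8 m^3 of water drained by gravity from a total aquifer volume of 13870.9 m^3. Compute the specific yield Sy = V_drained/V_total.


Specific yield Sy = Volume drained / Total volume.
Sy = 310.8 / 13870.9
   = 0.0224.

0.0224


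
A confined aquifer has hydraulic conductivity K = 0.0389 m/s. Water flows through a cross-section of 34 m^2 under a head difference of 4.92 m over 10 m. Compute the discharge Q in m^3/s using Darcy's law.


Darcy's law: Q = K * A * i, where i = dh/L.
Hydraulic gradient i = 4.92 / 10 = 0.492.
Q = 0.0389 * 34 * 0.492
  = 0.6507 m^3/s.

0.6507


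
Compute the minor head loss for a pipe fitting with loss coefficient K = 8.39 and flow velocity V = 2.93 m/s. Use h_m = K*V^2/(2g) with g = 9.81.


Minor loss formula: h_m = K * V^2/(2g).
V^2 = 2.93^2 = 8.5849.
V^2/(2g) = 8.5849 / 19.62 = 0.4376 m.
h_m = 8.39 * 0.4376 = 3.6711 m.

3.6711


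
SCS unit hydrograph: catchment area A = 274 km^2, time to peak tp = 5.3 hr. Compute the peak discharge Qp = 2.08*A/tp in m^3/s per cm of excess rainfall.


SCS formula: Qp = 2.08 * A / tp.
Qp = 2.08 * 274 / 5.3
   = 569.92 / 5.3
   = 107.53 m^3/s per cm.

107.53


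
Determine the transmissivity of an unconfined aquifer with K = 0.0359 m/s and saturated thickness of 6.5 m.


Transmissivity is defined as T = K * h.
T = 0.0359 * 6.5
  = 0.2334 m^2/s.

0.2334


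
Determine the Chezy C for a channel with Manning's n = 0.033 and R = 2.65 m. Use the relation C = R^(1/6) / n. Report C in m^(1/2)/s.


The Chezy coefficient relates to Manning's n through C = R^(1/6) / n.
R^(1/6) = 2.65^(1/6) = 1.176362.
C = 1.176362 / 0.033 = 35.65 m^(1/2)/s.

35.65


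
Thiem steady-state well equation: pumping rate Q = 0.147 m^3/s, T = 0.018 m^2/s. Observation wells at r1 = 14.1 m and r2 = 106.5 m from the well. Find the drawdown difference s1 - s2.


Thiem equation: s1 - s2 = Q/(2*pi*T) * ln(r2/r1).
ln(r2/r1) = ln(106.5/14.1) = 2.022.
Q/(2*pi*T) = 0.147 / (2*pi*0.018) = 0.147 / 0.1131 = 1.2998.
s1 - s2 = 1.2998 * 2.022 = 2.6281 m.

2.6281


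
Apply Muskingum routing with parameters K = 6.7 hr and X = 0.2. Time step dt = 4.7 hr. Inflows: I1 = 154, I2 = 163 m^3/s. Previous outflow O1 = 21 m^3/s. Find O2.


Muskingum coefficients:
denom = 2*K*(1-X) + dt = 2*6.7*(1-0.2) + 4.7 = 15.42.
C0 = (dt - 2*K*X)/denom = (4.7 - 2*6.7*0.2)/15.42 = 0.131.
C1 = (dt + 2*K*X)/denom = (4.7 + 2*6.7*0.2)/15.42 = 0.4786.
C2 = (2*K*(1-X) - dt)/denom = 0.3904.
O2 = C0*I2 + C1*I1 + C2*O1
   = 0.131*163 + 0.4786*154 + 0.3904*21
   = 103.26 m^3/s.

103.26


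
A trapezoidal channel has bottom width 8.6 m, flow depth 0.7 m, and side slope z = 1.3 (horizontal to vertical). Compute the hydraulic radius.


For a trapezoidal section with side slope z:
A = (b + z*y)*y = (8.6 + 1.3*0.7)*0.7 = 6.657 m^2.
P = b + 2*y*sqrt(1 + z^2) = 8.6 + 2*0.7*sqrt(1 + 1.3^2) = 10.896 m.
R = A/P = 6.657 / 10.896 = 0.6109 m.

0.6109


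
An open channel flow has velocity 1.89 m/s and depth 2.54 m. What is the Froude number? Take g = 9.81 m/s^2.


The Froude number is defined as Fr = V / sqrt(g*y).
g*y = 9.81 * 2.54 = 24.9174.
sqrt(g*y) = sqrt(24.9174) = 4.9917.
Fr = 1.89 / 4.9917 = 0.3786.

0.3786


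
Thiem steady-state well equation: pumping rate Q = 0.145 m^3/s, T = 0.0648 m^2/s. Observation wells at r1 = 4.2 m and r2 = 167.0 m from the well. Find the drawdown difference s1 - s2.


Thiem equation: s1 - s2 = Q/(2*pi*T) * ln(r2/r1).
ln(r2/r1) = ln(167.0/4.2) = 3.6829.
Q/(2*pi*T) = 0.145 / (2*pi*0.0648) = 0.145 / 0.4072 = 0.3561.
s1 - s2 = 0.3561 * 3.6829 = 1.3116 m.

1.3116


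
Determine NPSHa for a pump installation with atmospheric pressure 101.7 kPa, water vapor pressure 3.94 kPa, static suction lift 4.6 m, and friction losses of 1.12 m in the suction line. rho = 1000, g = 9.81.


NPSHa = p_atm/(rho*g) - z_s - hf_s - p_vap/(rho*g).
p_atm/(rho*g) = 101.7*1000 / (1000*9.81) = 10.367 m.
p_vap/(rho*g) = 3.94*1000 / (1000*9.81) = 0.402 m.
NPSHa = 10.367 - 4.6 - 1.12 - 0.402
      = 4.25 m.

4.25


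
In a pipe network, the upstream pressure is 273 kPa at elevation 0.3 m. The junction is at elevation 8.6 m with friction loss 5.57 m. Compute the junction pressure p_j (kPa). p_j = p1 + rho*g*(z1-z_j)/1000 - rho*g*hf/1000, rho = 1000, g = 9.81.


Junction pressure: p_j = p1 + rho*g*(z1 - z_j)/1000 - rho*g*hf/1000.
Elevation term = 1000*9.81*(0.3 - 8.6)/1000 = -81.423 kPa.
Friction term = 1000*9.81*5.57/1000 = 54.642 kPa.
p_j = 273 + -81.423 - 54.642 = 136.94 kPa.

136.94


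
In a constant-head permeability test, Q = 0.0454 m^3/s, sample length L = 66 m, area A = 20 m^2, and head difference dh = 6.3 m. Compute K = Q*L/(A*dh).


From K = Q*L / (A*dh):
Numerator: Q*L = 0.0454 * 66 = 2.9964.
Denominator: A*dh = 20 * 6.3 = 126.0.
K = 2.9964 / 126.0 = 0.023781 m/s.

0.023781


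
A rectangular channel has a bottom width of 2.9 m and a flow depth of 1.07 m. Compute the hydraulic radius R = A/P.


For a rectangular section:
Flow area A = b * y = 2.9 * 1.07 = 3.1 m^2.
Wetted perimeter P = b + 2y = 2.9 + 2*1.07 = 5.04 m.
Hydraulic radius R = A/P = 3.1 / 5.04 = 0.6157 m.

0.6157


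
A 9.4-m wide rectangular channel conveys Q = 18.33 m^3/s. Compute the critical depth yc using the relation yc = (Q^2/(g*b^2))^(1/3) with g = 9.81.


Using yc = (Q^2 / (g * b^2))^(1/3):
Q^2 = 18.33^2 = 335.99.
g * b^2 = 9.81 * 9.4^2 = 9.81 * 88.36 = 866.81.
Q^2 / (g*b^2) = 335.99 / 866.81 = 0.3876.
yc = 0.3876^(1/3) = 0.7291 m.

0.7291


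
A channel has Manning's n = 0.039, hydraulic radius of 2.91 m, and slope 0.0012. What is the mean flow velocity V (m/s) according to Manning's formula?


Manning's equation gives V = (1/n) * R^(2/3) * S^(1/2).
First, compute R^(2/3) = 2.91^(2/3) = 2.0383.
Next, S^(1/2) = 0.0012^(1/2) = 0.034641.
Then 1/n = 1/0.039 = 25.64.
V = 25.64 * 2.0383 * 0.034641 = 1.8105 m/s.

1.8105


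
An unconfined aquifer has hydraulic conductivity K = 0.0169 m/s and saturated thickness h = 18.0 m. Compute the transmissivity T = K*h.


Transmissivity is defined as T = K * h.
T = 0.0169 * 18.0
  = 0.3042 m^2/s.

0.3042


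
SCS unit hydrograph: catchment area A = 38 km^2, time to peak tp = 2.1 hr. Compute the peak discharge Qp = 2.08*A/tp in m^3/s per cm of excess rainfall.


SCS formula: Qp = 2.08 * A / tp.
Qp = 2.08 * 38 / 2.1
   = 79.04 / 2.1
   = 37.64 m^3/s per cm.

37.64


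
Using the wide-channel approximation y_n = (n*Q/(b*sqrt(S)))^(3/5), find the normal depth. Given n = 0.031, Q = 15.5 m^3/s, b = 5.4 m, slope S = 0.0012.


We use the wide-channel approximation y_n = (n*Q/(b*sqrt(S)))^(3/5).
sqrt(S) = sqrt(0.0012) = 0.034641.
Numerator: n*Q = 0.031 * 15.5 = 0.4805.
Denominator: b*sqrt(S) = 5.4 * 0.034641 = 0.187061.
arg = 2.5687.
y_n = 2.5687^(3/5) = 1.7613 m.

1.7613


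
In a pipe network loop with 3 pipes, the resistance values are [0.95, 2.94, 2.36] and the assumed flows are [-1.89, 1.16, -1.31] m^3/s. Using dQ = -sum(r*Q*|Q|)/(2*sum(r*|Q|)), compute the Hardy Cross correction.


Numerator terms (r*Q*|Q|): 0.95*-1.89*|-1.89| = -3.3935; 2.94*1.16*|1.16| = 3.9561; 2.36*-1.31*|-1.31| = -4.05.
Sum of numerator = -3.4874.
Denominator terms (r*|Q|): 0.95*|-1.89| = 1.7955; 2.94*|1.16| = 3.4104; 2.36*|-1.31| = 3.0916.
2 * sum of denominator = 2 * 8.2975 = 16.595.
dQ = --3.4874 / 16.595 = 0.2101 m^3/s.

0.2101


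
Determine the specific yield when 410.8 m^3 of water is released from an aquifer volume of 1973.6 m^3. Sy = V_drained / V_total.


Specific yield Sy = Volume drained / Total volume.
Sy = 410.8 / 1973.6
   = 0.2081.

0.2081


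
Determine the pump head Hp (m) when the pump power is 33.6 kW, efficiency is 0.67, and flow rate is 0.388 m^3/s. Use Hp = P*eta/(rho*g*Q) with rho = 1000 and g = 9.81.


Pump head formula: Hp = P * eta / (rho * g * Q).
Numerator: P * eta = 33.6 * 1000 * 0.67 = 22512.0 W.
Denominator: rho * g * Q = 1000 * 9.81 * 0.388 = 3806.28.
Hp = 22512.0 / 3806.28 = 5.91 m.

5.91


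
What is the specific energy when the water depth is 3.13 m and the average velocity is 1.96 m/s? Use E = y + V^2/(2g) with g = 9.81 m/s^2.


Specific energy E = y + V^2/(2g).
Velocity head = V^2/(2g) = 1.96^2 / (2*9.81) = 3.8416 / 19.62 = 0.1958 m.
E = 3.13 + 0.1958 = 3.3258 m.

3.3258


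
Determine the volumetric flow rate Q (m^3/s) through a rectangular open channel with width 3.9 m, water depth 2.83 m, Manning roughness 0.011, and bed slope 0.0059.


For a rectangular channel, the cross-sectional area A = b * y = 3.9 * 2.83 = 11.04 m^2.
The wetted perimeter P = b + 2y = 3.9 + 2*2.83 = 9.56 m.
Hydraulic radius R = A/P = 11.04/9.56 = 1.1545 m.
Velocity V = (1/n)*R^(2/3)*S^(1/2) = (1/0.011)*1.1545^(2/3)*0.0059^(1/2) = 7.6847 m/s.
Discharge Q = A * V = 11.04 * 7.6847 = 84.816 m^3/s.

84.816


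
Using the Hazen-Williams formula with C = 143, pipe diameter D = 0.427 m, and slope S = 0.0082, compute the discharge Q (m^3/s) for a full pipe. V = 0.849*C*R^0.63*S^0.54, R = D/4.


For a full circular pipe, R = D/4 = 0.427/4 = 0.1067 m.
V = 0.849 * 143 * 0.1067^0.63 * 0.0082^0.54
  = 0.849 * 143 * 0.244271 * 0.074724
  = 2.216 m/s.
Pipe area A = pi*D^2/4 = pi*0.427^2/4 = 0.1432 m^2.
Q = A * V = 0.1432 * 2.216 = 0.3173 m^3/s.

0.3173


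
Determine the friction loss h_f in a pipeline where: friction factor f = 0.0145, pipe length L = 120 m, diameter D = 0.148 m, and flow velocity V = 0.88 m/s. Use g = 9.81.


Darcy-Weisbach equation: h_f = f * (L/D) * V^2/(2g).
f * L/D = 0.0145 * 120/0.148 = 11.7568.
V^2/(2g) = 0.88^2 / (2*9.81) = 0.7744 / 19.62 = 0.0395 m.
h_f = 11.7568 * 0.0395 = 0.464 m.

0.464


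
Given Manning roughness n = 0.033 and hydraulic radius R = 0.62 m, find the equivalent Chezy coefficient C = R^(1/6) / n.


The Chezy coefficient relates to Manning's n through C = R^(1/6) / n.
R^(1/6) = 0.62^(1/6) = 0.923419.
C = 0.923419 / 0.033 = 27.98 m^(1/2)/s.

27.98


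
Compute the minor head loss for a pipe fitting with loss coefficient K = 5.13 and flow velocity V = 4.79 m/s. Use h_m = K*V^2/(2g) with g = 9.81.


Minor loss formula: h_m = K * V^2/(2g).
V^2 = 4.79^2 = 22.9441.
V^2/(2g) = 22.9441 / 19.62 = 1.1694 m.
h_m = 5.13 * 1.1694 = 5.9991 m.

5.9991


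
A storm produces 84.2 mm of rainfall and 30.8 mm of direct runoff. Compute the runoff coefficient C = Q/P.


The runoff coefficient C = runoff depth / rainfall depth.
C = 30.8 / 84.2
  = 0.3658.

0.3658


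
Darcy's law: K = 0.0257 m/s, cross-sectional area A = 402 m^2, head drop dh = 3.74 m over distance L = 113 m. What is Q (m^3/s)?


Darcy's law: Q = K * A * i, where i = dh/L.
Hydraulic gradient i = 3.74 / 113 = 0.033097.
Q = 0.0257 * 402 * 0.033097
  = 0.3419 m^3/s.

0.3419


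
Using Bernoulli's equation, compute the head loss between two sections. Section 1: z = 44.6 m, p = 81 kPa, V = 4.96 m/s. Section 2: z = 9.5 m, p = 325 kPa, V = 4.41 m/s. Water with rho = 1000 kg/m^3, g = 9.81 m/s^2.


Total head at each section: H = z + p/(rho*g) + V^2/(2g).
H1 = 44.6 + 81*1000/(1000*9.81) + 4.96^2/(2*9.81)
   = 44.6 + 8.257 + 1.2539
   = 54.111 m.
H2 = 9.5 + 325*1000/(1000*9.81) + 4.41^2/(2*9.81)
   = 9.5 + 33.129 + 0.9912
   = 43.621 m.
h_L = H1 - H2 = 54.111 - 43.621 = 10.49 m.

10.49


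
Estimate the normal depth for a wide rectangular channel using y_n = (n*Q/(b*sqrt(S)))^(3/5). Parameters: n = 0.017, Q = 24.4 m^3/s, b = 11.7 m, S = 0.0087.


We use the wide-channel approximation y_n = (n*Q/(b*sqrt(S)))^(3/5).
sqrt(S) = sqrt(0.0087) = 0.093274.
Numerator: n*Q = 0.017 * 24.4 = 0.4148.
Denominator: b*sqrt(S) = 11.7 * 0.093274 = 1.091306.
arg = 0.3801.
y_n = 0.3801^(3/5) = 0.5597 m.

0.5597


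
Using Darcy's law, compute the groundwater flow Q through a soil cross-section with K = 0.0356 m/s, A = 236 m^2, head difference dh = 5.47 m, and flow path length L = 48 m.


Darcy's law: Q = K * A * i, where i = dh/L.
Hydraulic gradient i = 5.47 / 48 = 0.113958.
Q = 0.0356 * 236 * 0.113958
  = 0.9574 m^3/s.

0.9574


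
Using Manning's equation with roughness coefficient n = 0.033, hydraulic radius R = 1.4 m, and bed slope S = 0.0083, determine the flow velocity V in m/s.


Manning's equation gives V = (1/n) * R^(2/3) * S^(1/2).
First, compute R^(2/3) = 1.4^(2/3) = 1.2515.
Next, S^(1/2) = 0.0083^(1/2) = 0.091104.
Then 1/n = 1/0.033 = 30.3.
V = 30.3 * 1.2515 * 0.091104 = 3.455 m/s.

3.455


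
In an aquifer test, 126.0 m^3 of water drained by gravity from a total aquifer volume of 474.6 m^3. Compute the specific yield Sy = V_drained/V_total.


Specific yield Sy = Volume drained / Total volume.
Sy = 126.0 / 474.6
   = 0.2655.

0.2655


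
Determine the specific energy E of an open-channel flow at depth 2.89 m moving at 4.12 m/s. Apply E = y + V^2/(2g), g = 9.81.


Specific energy E = y + V^2/(2g).
Velocity head = V^2/(2g) = 4.12^2 / (2*9.81) = 16.9744 / 19.62 = 0.8652 m.
E = 2.89 + 0.8652 = 3.7552 m.

3.7552


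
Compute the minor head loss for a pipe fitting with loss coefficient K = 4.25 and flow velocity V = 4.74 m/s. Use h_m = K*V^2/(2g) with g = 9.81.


Minor loss formula: h_m = K * V^2/(2g).
V^2 = 4.74^2 = 22.4676.
V^2/(2g) = 22.4676 / 19.62 = 1.1451 m.
h_m = 4.25 * 1.1451 = 4.8668 m.

4.8668


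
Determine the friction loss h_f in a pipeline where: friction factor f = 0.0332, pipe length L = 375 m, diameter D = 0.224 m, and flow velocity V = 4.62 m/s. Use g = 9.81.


Darcy-Weisbach equation: h_f = f * (L/D) * V^2/(2g).
f * L/D = 0.0332 * 375/0.224 = 55.5804.
V^2/(2g) = 4.62^2 / (2*9.81) = 21.3444 / 19.62 = 1.0879 m.
h_f = 55.5804 * 1.0879 = 60.465 m.

60.465


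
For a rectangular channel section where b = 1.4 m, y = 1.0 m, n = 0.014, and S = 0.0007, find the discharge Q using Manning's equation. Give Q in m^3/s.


For a rectangular channel, the cross-sectional area A = b * y = 1.4 * 1.0 = 1.4 m^2.
The wetted perimeter P = b + 2y = 1.4 + 2*1.0 = 3.4 m.
Hydraulic radius R = A/P = 1.4/3.4 = 0.4118 m.
Velocity V = (1/n)*R^(2/3)*S^(1/2) = (1/0.014)*0.4118^(2/3)*0.0007^(1/2) = 1.046 m/s.
Discharge Q = A * V = 1.4 * 1.046 = 1.464 m^3/s.

1.464


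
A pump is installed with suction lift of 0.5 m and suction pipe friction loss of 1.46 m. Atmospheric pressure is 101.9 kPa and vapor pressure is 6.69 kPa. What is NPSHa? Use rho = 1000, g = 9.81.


NPSHa = p_atm/(rho*g) - z_s - hf_s - p_vap/(rho*g).
p_atm/(rho*g) = 101.9*1000 / (1000*9.81) = 10.387 m.
p_vap/(rho*g) = 6.69*1000 / (1000*9.81) = 0.682 m.
NPSHa = 10.387 - 0.5 - 1.46 - 0.682
      = 7.75 m.

7.75


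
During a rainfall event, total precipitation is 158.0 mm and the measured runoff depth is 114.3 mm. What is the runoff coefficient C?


The runoff coefficient C = runoff depth / rainfall depth.
C = 114.3 / 158.0
  = 0.7234.

0.7234


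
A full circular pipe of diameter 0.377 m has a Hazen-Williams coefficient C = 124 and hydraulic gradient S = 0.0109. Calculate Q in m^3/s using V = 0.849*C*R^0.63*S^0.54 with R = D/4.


For a full circular pipe, R = D/4 = 0.377/4 = 0.0943 m.
V = 0.849 * 124 * 0.0943^0.63 * 0.0109^0.54
  = 0.849 * 124 * 0.225838 * 0.087139
  = 2.0717 m/s.
Pipe area A = pi*D^2/4 = pi*0.377^2/4 = 0.1116 m^2.
Q = A * V = 0.1116 * 2.0717 = 0.2313 m^3/s.

0.2313


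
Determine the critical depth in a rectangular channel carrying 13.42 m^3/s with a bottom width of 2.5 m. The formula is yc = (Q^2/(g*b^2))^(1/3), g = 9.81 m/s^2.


Using yc = (Q^2 / (g * b^2))^(1/3):
Q^2 = 13.42^2 = 180.1.
g * b^2 = 9.81 * 2.5^2 = 9.81 * 6.25 = 61.31.
Q^2 / (g*b^2) = 180.1 / 61.31 = 2.9375.
yc = 2.9375^(1/3) = 1.4321 m.

1.4321


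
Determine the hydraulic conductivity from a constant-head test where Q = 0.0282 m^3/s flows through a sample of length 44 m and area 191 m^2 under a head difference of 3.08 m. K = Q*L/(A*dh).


From K = Q*L / (A*dh):
Numerator: Q*L = 0.0282 * 44 = 1.2408.
Denominator: A*dh = 191 * 3.08 = 588.28.
K = 1.2408 / 588.28 = 0.002109 m/s.

0.002109
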